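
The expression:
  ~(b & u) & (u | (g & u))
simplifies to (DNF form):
u & ~b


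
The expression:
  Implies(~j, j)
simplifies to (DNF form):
j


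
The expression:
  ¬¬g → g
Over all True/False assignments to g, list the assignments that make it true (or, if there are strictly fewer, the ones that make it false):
is always true.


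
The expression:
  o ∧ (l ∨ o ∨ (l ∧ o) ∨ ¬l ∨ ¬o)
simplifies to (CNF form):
o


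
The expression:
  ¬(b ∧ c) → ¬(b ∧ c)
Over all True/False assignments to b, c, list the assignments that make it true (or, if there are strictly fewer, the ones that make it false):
is always true.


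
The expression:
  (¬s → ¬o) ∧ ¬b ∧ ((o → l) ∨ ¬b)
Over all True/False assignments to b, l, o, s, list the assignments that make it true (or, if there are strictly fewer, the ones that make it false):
is true only for:
  b=False, l=False, o=False, s=False;
  b=False, l=False, o=False, s=True;
  b=False, l=False, o=True, s=True;
  b=False, l=True, o=False, s=False;
  b=False, l=True, o=False, s=True;
  b=False, l=True, o=True, s=True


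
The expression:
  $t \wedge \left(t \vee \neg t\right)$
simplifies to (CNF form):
$t$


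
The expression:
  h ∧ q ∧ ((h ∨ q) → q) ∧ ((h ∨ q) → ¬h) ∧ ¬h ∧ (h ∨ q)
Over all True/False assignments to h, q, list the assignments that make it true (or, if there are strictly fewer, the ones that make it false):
is never true.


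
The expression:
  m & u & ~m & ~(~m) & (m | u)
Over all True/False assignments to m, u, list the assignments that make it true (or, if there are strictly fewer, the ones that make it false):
is never true.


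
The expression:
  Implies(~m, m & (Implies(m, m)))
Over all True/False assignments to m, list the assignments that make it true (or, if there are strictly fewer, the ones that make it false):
is true only for:
  m=True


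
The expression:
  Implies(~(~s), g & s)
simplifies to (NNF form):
g | ~s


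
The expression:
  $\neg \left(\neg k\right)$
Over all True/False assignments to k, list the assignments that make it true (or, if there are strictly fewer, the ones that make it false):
is true only for:
  k=True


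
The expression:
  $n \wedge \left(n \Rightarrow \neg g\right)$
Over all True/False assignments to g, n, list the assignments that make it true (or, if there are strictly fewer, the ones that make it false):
is true only for:
  g=False, n=True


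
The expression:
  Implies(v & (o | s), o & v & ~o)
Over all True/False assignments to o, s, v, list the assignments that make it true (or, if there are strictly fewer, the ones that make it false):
is false only for:
  o=False, s=True, v=True;
  o=True, s=False, v=True;
  o=True, s=True, v=True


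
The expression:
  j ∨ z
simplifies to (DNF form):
j ∨ z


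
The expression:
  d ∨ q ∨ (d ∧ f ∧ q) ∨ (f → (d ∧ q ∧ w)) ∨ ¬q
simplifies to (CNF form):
True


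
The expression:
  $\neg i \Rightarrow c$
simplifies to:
$c \vee i$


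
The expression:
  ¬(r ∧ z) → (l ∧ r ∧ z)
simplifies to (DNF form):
r ∧ z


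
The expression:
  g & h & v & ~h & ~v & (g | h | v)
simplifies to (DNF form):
False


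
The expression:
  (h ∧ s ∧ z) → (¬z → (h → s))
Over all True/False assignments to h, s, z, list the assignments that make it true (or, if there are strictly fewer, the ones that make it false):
is always true.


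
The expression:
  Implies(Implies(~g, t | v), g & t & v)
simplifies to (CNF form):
(g | ~v) & (t | ~g) & (v | ~t)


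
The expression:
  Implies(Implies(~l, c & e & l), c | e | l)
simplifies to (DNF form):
True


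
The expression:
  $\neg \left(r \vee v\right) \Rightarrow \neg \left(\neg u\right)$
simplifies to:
$r \vee u \vee v$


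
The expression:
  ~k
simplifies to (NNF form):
~k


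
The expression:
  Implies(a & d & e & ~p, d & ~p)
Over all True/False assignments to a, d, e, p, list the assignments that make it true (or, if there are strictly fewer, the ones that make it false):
is always true.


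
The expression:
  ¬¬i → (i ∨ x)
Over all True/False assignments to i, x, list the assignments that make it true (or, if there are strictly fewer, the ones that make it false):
is always true.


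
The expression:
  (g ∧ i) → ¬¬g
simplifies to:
True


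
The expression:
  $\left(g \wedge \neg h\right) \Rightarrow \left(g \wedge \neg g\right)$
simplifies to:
$h \vee \neg g$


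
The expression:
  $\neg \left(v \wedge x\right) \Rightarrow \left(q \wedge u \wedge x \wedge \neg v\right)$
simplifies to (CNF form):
$x \wedge \left(q \vee v\right) \wedge \left(u \vee v\right)$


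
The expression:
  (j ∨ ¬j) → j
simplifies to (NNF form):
j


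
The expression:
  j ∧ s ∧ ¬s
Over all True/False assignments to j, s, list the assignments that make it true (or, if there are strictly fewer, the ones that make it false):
is never true.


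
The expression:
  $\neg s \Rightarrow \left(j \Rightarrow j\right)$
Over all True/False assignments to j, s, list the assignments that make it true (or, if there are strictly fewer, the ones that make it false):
is always true.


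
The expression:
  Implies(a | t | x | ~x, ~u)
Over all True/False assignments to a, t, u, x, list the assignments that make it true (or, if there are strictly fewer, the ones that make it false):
is true only for:
  a=False, t=False, u=False, x=False;
  a=False, t=False, u=False, x=True;
  a=False, t=True, u=False, x=False;
  a=False, t=True, u=False, x=True;
  a=True, t=False, u=False, x=False;
  a=True, t=False, u=False, x=True;
  a=True, t=True, u=False, x=False;
  a=True, t=True, u=False, x=True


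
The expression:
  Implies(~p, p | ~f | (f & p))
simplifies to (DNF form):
p | ~f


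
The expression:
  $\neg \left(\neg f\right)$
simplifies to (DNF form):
$f$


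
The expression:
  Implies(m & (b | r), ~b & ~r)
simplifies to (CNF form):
(~b | ~m) & (~m | ~r)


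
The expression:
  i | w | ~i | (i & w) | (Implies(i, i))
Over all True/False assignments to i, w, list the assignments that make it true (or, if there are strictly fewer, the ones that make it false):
is always true.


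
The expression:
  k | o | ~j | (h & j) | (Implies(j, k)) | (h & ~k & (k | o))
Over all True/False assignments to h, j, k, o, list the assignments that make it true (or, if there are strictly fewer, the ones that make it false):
is false only for:
  h=False, j=True, k=False, o=False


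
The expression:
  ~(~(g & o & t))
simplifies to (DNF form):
g & o & t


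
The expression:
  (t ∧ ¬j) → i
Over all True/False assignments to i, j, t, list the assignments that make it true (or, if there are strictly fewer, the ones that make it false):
is false only for:
  i=False, j=False, t=True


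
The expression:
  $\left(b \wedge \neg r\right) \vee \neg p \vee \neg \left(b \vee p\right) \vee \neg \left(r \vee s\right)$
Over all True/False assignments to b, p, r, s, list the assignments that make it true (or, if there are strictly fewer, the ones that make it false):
is false only for:
  b=False, p=True, r=False, s=True;
  b=False, p=True, r=True, s=False;
  b=False, p=True, r=True, s=True;
  b=True, p=True, r=True, s=False;
  b=True, p=True, r=True, s=True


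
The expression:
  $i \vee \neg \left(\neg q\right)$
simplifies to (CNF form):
$i \vee q$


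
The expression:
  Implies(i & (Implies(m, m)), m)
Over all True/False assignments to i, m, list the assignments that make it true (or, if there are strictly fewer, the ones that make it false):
is false only for:
  i=True, m=False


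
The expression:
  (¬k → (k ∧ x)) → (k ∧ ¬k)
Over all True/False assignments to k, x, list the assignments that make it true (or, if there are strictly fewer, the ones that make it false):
is true only for:
  k=False, x=False;
  k=False, x=True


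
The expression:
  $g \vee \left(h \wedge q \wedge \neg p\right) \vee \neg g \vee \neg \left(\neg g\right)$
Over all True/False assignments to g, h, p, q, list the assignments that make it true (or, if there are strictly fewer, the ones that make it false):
is always true.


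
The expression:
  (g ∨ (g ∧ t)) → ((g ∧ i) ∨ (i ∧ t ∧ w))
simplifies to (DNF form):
i ∨ ¬g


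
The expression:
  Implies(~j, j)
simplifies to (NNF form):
j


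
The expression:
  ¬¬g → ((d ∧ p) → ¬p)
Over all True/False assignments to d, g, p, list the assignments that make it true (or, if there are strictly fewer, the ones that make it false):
is false only for:
  d=True, g=True, p=True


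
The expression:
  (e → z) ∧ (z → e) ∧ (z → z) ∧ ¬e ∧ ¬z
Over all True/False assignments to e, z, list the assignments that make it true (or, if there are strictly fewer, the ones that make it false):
is true only for:
  e=False, z=False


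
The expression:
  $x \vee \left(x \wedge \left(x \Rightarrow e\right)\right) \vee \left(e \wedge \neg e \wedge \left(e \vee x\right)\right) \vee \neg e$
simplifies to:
$x \vee \neg e$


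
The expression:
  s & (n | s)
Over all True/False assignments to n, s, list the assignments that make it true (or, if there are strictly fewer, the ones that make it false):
is true only for:
  n=False, s=True;
  n=True, s=True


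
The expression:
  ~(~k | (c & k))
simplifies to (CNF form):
k & ~c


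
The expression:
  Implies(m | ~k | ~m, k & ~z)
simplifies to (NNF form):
k & ~z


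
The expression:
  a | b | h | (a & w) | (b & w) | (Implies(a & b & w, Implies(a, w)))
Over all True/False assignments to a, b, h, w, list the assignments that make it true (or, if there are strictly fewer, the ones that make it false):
is always true.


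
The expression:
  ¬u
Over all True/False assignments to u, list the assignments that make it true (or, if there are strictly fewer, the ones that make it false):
is true only for:
  u=False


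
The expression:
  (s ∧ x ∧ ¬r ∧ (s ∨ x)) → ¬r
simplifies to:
True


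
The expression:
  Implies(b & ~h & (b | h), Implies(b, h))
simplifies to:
h | ~b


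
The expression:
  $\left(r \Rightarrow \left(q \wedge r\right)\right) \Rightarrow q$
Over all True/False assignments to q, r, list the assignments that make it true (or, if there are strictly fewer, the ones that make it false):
is false only for:
  q=False, r=False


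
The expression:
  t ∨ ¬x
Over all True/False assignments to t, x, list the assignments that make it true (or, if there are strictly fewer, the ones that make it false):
is false only for:
  t=False, x=True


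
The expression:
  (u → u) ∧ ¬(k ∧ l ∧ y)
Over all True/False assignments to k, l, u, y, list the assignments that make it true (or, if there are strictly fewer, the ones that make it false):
is false only for:
  k=True, l=True, u=False, y=True;
  k=True, l=True, u=True, y=True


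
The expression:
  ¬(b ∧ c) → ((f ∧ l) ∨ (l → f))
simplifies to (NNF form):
f ∨ (b ∧ c) ∨ ¬l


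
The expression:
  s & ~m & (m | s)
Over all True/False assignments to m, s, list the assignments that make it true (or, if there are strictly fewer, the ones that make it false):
is true only for:
  m=False, s=True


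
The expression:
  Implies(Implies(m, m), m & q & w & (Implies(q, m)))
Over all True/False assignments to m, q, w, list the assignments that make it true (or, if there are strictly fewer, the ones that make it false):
is true only for:
  m=True, q=True, w=True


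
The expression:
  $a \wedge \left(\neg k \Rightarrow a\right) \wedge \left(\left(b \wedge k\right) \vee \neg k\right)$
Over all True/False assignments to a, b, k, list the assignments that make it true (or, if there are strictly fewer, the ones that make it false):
is true only for:
  a=True, b=False, k=False;
  a=True, b=True, k=False;
  a=True, b=True, k=True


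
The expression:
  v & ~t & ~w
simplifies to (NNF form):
v & ~t & ~w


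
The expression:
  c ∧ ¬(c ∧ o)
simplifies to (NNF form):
c ∧ ¬o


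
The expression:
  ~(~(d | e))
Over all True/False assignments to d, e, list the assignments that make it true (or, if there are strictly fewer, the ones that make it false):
is false only for:
  d=False, e=False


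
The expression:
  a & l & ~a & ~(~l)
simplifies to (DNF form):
False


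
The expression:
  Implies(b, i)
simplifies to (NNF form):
i | ~b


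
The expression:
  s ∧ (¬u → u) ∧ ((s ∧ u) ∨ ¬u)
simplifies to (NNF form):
s ∧ u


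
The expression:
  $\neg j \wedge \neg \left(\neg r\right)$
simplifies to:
$r \wedge \neg j$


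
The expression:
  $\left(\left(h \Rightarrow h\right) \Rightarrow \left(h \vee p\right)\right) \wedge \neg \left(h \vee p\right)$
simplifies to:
$\text{False}$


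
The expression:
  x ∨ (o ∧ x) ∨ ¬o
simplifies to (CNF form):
x ∨ ¬o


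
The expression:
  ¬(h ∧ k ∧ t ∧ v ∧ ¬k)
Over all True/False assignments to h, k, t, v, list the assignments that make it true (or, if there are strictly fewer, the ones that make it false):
is always true.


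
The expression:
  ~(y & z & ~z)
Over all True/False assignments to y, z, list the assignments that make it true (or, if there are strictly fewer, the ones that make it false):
is always true.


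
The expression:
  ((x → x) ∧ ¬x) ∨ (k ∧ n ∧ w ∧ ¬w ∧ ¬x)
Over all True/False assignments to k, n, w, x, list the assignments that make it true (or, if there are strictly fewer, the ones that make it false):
is true only for:
  k=False, n=False, w=False, x=False;
  k=False, n=False, w=True, x=False;
  k=False, n=True, w=False, x=False;
  k=False, n=True, w=True, x=False;
  k=True, n=False, w=False, x=False;
  k=True, n=False, w=True, x=False;
  k=True, n=True, w=False, x=False;
  k=True, n=True, w=True, x=False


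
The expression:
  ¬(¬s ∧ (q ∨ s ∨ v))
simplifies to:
s ∨ (¬q ∧ ¬v)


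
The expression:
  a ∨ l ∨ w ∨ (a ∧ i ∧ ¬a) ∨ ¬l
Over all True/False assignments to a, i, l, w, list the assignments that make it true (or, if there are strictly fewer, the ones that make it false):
is always true.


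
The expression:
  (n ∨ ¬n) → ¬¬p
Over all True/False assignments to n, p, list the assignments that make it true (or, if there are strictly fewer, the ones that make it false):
is true only for:
  n=False, p=True;
  n=True, p=True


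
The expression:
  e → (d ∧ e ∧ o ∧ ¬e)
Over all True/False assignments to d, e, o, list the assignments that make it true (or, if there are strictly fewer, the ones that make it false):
is true only for:
  d=False, e=False, o=False;
  d=False, e=False, o=True;
  d=True, e=False, o=False;
  d=True, e=False, o=True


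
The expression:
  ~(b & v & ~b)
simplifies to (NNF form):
True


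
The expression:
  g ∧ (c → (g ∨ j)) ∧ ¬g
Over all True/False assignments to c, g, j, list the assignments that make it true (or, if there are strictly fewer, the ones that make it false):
is never true.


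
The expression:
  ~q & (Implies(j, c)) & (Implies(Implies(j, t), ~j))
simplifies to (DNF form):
(~j & ~q) | (c & ~q & ~t)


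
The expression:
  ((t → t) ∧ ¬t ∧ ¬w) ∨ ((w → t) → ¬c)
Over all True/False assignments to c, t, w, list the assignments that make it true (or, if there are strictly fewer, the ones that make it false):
is false only for:
  c=True, t=True, w=False;
  c=True, t=True, w=True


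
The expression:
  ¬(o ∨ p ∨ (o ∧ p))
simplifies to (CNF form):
¬o ∧ ¬p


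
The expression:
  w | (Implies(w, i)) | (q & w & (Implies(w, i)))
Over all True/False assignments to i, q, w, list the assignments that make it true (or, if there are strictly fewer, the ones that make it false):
is always true.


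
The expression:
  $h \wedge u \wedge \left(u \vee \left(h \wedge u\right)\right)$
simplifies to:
$h \wedge u$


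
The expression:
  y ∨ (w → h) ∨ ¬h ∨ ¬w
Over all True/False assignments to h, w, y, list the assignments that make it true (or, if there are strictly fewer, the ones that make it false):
is always true.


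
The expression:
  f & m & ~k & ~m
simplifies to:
False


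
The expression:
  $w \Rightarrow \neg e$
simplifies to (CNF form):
$\neg e \vee \neg w$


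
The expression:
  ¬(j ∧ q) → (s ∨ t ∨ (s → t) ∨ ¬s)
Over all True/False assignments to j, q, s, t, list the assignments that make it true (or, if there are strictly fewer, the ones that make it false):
is always true.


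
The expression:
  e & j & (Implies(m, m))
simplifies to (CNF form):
e & j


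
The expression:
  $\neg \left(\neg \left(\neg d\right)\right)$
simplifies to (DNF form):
$\neg d$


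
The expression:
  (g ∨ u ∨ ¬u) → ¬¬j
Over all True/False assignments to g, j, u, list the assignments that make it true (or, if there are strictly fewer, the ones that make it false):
is true only for:
  g=False, j=True, u=False;
  g=False, j=True, u=True;
  g=True, j=True, u=False;
  g=True, j=True, u=True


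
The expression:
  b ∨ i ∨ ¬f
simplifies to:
b ∨ i ∨ ¬f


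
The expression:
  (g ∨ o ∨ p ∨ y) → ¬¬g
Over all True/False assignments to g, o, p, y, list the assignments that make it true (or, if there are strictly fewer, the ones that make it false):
is false only for:
  g=False, o=False, p=False, y=True;
  g=False, o=False, p=True, y=False;
  g=False, o=False, p=True, y=True;
  g=False, o=True, p=False, y=False;
  g=False, o=True, p=False, y=True;
  g=False, o=True, p=True, y=False;
  g=False, o=True, p=True, y=True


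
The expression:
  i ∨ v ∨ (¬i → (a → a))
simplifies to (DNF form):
True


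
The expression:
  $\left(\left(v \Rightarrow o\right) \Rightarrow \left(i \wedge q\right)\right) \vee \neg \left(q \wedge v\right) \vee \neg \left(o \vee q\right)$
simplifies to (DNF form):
$i \vee \neg o \vee \neg q \vee \neg v$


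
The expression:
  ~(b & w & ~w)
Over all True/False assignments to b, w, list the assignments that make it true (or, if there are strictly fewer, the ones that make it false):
is always true.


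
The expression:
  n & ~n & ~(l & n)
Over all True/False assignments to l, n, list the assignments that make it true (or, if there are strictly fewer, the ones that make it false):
is never true.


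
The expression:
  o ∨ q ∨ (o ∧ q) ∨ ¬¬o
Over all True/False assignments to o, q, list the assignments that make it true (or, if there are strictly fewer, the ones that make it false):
is false only for:
  o=False, q=False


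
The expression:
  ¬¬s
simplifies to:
s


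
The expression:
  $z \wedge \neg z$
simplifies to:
$\text{False}$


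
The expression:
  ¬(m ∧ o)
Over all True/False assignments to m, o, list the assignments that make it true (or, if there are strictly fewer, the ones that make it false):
is false only for:
  m=True, o=True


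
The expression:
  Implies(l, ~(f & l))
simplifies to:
~f | ~l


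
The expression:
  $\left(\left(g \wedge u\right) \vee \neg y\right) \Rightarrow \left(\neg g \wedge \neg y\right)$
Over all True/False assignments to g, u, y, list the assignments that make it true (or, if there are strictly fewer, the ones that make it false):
is false only for:
  g=True, u=False, y=False;
  g=True, u=True, y=False;
  g=True, u=True, y=True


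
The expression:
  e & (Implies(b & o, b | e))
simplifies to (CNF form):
e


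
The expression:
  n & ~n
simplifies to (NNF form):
False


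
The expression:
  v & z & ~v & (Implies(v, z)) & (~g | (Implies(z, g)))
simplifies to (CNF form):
False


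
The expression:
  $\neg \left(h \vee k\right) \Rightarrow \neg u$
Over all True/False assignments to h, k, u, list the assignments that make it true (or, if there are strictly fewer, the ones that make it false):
is false only for:
  h=False, k=False, u=True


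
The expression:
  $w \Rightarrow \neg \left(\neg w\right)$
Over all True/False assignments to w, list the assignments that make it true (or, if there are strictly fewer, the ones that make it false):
is always true.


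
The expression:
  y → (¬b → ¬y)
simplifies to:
b ∨ ¬y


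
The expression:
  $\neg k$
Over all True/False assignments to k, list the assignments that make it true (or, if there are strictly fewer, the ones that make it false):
is true only for:
  k=False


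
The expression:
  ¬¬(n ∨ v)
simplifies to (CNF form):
n ∨ v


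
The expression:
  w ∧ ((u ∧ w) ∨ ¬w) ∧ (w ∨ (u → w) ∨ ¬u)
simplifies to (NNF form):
u ∧ w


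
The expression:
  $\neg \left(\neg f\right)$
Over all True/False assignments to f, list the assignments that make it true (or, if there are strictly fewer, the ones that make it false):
is true only for:
  f=True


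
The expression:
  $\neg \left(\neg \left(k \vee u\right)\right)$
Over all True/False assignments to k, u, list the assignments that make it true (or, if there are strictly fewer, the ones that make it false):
is false only for:
  k=False, u=False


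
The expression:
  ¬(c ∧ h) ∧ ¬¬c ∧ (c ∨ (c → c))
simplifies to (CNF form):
c ∧ ¬h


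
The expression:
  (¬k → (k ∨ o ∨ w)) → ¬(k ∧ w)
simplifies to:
¬k ∨ ¬w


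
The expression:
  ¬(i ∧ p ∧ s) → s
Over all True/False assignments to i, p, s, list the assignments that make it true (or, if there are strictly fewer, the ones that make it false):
is true only for:
  i=False, p=False, s=True;
  i=False, p=True, s=True;
  i=True, p=False, s=True;
  i=True, p=True, s=True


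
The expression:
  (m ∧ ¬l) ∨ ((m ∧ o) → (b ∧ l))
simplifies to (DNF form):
b ∨ ¬l ∨ ¬m ∨ ¬o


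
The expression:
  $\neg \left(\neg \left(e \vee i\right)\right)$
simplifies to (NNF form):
$e \vee i$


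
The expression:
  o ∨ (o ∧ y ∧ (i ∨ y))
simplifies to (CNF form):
o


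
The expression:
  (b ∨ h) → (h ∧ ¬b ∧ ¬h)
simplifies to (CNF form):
¬b ∧ ¬h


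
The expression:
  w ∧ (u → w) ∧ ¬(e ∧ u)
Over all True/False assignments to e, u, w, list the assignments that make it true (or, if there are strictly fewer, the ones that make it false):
is true only for:
  e=False, u=False, w=True;
  e=False, u=True, w=True;
  e=True, u=False, w=True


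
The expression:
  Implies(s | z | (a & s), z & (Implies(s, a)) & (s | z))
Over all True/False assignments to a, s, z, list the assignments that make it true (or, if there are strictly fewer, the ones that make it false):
is false only for:
  a=False, s=True, z=False;
  a=False, s=True, z=True;
  a=True, s=True, z=False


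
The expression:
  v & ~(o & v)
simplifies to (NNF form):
v & ~o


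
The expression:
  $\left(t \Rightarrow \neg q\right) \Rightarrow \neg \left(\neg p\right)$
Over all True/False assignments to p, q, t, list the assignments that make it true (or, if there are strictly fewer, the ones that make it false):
is false only for:
  p=False, q=False, t=False;
  p=False, q=False, t=True;
  p=False, q=True, t=False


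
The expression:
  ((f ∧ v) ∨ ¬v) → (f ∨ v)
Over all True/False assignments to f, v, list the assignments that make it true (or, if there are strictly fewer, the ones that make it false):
is false only for:
  f=False, v=False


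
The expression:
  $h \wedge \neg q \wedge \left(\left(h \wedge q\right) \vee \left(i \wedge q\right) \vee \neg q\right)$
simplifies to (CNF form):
$h \wedge \neg q$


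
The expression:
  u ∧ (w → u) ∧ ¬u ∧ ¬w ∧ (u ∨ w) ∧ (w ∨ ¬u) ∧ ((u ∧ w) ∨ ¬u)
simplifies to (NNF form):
False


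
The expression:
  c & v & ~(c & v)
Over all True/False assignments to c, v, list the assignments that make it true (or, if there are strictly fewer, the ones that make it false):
is never true.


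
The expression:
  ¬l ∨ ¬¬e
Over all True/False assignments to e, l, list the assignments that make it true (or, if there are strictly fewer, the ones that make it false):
is false only for:
  e=False, l=True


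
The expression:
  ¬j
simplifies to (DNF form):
¬j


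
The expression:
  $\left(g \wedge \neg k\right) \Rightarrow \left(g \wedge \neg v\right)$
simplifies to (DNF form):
$k \vee \neg g \vee \neg v$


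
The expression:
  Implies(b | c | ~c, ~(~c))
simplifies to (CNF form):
c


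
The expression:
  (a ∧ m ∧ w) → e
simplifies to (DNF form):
e ∨ ¬a ∨ ¬m ∨ ¬w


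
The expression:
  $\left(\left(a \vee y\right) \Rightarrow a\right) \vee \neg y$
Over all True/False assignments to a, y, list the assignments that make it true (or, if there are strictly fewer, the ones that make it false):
is false only for:
  a=False, y=True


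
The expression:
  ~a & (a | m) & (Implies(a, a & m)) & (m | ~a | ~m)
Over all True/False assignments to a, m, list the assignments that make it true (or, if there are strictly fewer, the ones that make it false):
is true only for:
  a=False, m=True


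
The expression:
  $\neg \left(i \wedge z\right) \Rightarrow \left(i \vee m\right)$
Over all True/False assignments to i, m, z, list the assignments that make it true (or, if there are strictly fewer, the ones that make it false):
is false only for:
  i=False, m=False, z=False;
  i=False, m=False, z=True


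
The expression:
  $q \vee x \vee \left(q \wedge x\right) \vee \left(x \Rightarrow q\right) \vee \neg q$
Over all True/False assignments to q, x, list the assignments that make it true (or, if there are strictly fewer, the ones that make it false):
is always true.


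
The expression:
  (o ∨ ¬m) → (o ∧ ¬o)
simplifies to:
m ∧ ¬o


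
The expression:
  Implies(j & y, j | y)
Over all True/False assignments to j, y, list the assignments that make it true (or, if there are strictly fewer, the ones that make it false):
is always true.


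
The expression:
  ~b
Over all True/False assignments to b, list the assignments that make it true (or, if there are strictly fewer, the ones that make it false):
is true only for:
  b=False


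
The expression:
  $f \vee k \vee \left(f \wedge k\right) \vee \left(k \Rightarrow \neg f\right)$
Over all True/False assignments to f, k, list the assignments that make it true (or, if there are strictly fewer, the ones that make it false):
is always true.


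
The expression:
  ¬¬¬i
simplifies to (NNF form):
¬i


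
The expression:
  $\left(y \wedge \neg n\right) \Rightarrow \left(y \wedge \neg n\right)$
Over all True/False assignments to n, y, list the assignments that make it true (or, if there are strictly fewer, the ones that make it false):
is always true.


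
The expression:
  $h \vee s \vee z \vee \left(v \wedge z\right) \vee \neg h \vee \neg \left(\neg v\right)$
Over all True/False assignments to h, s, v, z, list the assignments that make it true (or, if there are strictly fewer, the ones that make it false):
is always true.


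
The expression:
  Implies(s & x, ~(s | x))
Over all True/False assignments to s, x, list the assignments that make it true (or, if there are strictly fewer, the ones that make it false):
is false only for:
  s=True, x=True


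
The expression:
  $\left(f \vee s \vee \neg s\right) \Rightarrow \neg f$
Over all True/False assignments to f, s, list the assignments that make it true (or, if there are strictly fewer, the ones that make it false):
is true only for:
  f=False, s=False;
  f=False, s=True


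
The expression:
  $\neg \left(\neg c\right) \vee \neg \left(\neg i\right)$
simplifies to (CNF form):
$c \vee i$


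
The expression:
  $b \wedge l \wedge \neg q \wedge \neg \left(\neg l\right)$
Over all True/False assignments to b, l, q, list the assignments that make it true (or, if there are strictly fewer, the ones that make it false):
is true only for:
  b=True, l=True, q=False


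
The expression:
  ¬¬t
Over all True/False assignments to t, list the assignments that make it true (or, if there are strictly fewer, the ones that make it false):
is true only for:
  t=True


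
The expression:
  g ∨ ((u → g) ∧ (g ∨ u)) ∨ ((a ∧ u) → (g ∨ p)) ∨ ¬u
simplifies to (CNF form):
g ∨ p ∨ ¬a ∨ ¬u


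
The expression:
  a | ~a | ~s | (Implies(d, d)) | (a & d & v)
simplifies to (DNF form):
True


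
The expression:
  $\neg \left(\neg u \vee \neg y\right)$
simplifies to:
$u \wedge y$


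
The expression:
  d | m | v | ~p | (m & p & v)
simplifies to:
d | m | v | ~p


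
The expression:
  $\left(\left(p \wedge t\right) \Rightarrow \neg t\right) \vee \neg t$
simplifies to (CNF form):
$\neg p \vee \neg t$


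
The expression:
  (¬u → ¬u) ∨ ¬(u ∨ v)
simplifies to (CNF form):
True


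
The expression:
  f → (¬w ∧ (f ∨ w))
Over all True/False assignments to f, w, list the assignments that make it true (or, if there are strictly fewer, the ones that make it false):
is false only for:
  f=True, w=True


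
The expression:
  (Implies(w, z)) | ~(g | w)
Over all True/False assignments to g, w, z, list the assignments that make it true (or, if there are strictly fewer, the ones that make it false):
is false only for:
  g=False, w=True, z=False;
  g=True, w=True, z=False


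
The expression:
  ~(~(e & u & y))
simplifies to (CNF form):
e & u & y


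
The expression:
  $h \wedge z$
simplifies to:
$h \wedge z$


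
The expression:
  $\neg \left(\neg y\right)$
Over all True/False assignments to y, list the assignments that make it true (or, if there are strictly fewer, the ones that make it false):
is true only for:
  y=True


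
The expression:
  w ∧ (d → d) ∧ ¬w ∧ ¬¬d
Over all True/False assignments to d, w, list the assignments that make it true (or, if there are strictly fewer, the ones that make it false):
is never true.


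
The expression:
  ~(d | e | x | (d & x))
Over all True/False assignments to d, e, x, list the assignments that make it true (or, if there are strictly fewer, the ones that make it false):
is true only for:
  d=False, e=False, x=False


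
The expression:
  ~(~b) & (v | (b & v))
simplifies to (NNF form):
b & v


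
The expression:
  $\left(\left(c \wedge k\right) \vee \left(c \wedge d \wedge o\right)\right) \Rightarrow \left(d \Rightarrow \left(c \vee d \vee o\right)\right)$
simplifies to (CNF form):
$\text{True}$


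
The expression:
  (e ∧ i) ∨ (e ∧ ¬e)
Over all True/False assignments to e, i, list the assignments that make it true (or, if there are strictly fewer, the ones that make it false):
is true only for:
  e=True, i=True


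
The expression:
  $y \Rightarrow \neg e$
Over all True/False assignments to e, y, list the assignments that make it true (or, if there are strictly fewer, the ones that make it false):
is false only for:
  e=True, y=True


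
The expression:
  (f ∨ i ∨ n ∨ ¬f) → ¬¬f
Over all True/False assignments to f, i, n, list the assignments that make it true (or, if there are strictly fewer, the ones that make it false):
is true only for:
  f=True, i=False, n=False;
  f=True, i=False, n=True;
  f=True, i=True, n=False;
  f=True, i=True, n=True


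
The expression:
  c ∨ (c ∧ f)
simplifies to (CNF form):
c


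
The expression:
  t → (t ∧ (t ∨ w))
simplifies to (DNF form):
True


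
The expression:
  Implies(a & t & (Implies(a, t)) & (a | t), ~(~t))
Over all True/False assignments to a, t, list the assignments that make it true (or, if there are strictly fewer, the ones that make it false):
is always true.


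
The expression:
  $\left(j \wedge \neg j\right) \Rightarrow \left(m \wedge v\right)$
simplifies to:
$\text{True}$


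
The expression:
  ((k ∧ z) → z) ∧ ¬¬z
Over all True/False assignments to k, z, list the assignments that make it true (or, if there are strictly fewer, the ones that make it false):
is true only for:
  k=False, z=True;
  k=True, z=True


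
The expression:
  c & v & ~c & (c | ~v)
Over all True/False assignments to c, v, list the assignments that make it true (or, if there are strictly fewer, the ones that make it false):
is never true.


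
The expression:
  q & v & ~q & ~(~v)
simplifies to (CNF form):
False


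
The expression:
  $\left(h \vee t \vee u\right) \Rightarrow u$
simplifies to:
$u \vee \left(\neg h \wedge \neg t\right)$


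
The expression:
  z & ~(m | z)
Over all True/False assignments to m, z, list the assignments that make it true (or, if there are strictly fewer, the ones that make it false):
is never true.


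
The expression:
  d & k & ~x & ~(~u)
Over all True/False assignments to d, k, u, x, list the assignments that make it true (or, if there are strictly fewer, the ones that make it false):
is true only for:
  d=True, k=True, u=True, x=False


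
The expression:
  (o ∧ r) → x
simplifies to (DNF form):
x ∨ ¬o ∨ ¬r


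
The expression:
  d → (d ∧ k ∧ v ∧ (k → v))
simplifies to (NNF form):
(k ∧ v) ∨ ¬d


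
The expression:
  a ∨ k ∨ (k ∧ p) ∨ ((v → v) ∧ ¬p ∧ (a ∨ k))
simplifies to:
a ∨ k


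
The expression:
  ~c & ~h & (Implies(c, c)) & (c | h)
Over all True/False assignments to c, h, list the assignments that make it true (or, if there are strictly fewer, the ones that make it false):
is never true.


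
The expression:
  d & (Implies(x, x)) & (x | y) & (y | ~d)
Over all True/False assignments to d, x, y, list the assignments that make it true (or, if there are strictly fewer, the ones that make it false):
is true only for:
  d=True, x=False, y=True;
  d=True, x=True, y=True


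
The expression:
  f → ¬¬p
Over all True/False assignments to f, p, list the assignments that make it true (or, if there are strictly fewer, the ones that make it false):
is false only for:
  f=True, p=False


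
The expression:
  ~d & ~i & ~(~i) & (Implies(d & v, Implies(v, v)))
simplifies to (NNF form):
False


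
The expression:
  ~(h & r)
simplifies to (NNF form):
~h | ~r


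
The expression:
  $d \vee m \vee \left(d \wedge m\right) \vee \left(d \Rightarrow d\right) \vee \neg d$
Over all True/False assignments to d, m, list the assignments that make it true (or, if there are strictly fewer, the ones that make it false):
is always true.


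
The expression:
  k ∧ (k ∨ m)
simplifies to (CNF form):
k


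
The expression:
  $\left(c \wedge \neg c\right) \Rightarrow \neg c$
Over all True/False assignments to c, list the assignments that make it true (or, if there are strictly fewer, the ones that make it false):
is always true.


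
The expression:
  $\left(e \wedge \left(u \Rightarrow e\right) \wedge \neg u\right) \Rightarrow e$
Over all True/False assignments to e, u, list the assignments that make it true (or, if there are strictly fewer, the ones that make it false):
is always true.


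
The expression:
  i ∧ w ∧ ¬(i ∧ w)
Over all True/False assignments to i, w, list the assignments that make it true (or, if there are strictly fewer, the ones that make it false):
is never true.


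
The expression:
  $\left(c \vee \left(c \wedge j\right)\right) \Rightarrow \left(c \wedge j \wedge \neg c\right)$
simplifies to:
$\neg c$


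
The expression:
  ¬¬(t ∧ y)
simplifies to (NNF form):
t ∧ y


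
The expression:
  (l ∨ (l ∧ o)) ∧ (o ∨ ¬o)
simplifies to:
l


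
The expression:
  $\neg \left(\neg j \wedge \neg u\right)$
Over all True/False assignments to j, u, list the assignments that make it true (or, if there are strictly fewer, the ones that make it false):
is false only for:
  j=False, u=False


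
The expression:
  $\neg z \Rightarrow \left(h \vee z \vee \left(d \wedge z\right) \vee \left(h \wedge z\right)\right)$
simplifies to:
$h \vee z$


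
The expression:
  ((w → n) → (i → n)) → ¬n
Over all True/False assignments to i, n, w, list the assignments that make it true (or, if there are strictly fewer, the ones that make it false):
is true only for:
  i=False, n=False, w=False;
  i=False, n=False, w=True;
  i=True, n=False, w=False;
  i=True, n=False, w=True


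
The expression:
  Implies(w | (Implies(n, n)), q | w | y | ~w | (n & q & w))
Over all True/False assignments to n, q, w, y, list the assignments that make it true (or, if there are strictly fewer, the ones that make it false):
is always true.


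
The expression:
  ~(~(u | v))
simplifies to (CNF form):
u | v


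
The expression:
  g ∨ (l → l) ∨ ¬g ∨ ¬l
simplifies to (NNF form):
True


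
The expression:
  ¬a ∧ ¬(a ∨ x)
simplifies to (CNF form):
¬a ∧ ¬x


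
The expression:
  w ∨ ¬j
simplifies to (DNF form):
w ∨ ¬j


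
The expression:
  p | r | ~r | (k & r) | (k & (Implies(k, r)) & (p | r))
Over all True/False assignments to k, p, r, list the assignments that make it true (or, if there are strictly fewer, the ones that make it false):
is always true.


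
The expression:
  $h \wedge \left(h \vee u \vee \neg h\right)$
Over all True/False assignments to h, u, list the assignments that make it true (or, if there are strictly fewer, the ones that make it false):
is true only for:
  h=True, u=False;
  h=True, u=True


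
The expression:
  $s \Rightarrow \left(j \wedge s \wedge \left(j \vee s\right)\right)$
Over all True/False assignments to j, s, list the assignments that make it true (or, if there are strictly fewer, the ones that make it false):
is false only for:
  j=False, s=True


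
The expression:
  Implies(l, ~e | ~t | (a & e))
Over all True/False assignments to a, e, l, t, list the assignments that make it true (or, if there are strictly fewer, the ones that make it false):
is false only for:
  a=False, e=True, l=True, t=True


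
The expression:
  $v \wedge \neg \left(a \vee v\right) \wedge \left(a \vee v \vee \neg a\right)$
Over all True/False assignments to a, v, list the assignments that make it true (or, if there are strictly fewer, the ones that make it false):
is never true.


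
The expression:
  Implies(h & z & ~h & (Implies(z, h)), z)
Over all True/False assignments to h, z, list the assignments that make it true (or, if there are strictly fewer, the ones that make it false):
is always true.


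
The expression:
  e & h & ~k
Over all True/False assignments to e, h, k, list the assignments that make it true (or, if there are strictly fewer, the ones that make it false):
is true only for:
  e=True, h=True, k=False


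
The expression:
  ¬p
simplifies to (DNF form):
¬p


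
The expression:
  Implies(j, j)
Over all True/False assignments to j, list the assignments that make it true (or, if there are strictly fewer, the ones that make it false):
is always true.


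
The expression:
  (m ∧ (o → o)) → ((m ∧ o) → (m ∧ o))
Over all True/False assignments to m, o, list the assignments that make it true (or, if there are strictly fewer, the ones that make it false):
is always true.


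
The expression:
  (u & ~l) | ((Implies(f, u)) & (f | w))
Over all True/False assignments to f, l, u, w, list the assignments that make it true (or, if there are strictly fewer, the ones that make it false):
is false only for:
  f=False, l=False, u=False, w=False;
  f=False, l=True, u=False, w=False;
  f=False, l=True, u=True, w=False;
  f=True, l=False, u=False, w=False;
  f=True, l=False, u=False, w=True;
  f=True, l=True, u=False, w=False;
  f=True, l=True, u=False, w=True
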